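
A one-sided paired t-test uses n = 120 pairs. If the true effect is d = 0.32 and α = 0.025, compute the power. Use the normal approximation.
Power ≈ 0.94

Power calculation (paired t-test, normal approximation):
z_β = d · √n - z_α
z_β = 0.32 · √120 - 1.960
z_β = 0.32 · 10.954 - 1.960
z_β = 1.545

Power = Φ(z_β) = Φ(1.545) ≈ 0.939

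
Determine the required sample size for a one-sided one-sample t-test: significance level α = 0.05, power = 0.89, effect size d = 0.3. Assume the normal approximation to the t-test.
n = 92

Sample size formula (one-sample t-test, normal approximation):
n = ((z_α + z_β) / d)²

z_α = 1.645 (for α = 0.05, one-sided)
z_β = 1.227 (for power = 0.89)
d = 0.3

n = ((1.645 + 1.227) / 0.3)²
n = (9.573)²
n ≈ 91.64
Round up to the next whole number: n = 92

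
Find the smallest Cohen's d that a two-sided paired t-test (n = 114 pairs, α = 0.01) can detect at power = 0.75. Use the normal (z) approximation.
d ≈ 0.30

Minimum detectable effect (paired t-test, normal approximation):
d = (z_{α/2} + z_β) / √n
d = (2.576 + 0.674) / √114
d = 3.250 / 10.677
d ≈ 0.30

By Cohen's convention (0.2 small / 0.5 medium / 0.8 large): small effect.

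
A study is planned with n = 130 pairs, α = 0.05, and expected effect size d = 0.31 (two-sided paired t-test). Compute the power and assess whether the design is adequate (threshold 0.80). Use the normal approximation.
Power ≈ 0.94; the study is adequately powered (power ≥ 0.80)

Power calculation (paired t-test, normal approximation):
z_β = d · √n - z_{α/2}
z_β = 0.31 · √130 - 1.960
z_β = 0.31 · 11.402 - 1.960
z_β = 1.575

Power = Φ(z_β) = Φ(1.575) ≈ 0.942

Effect size d = 0.31 is small by Cohen's convention (0.2/0.5/0.8).

Threshold: power ≥ 0.80 is conventionally adequate.
Power ≈ 0.94 → the study is adequately powered (power ≥ 0.80).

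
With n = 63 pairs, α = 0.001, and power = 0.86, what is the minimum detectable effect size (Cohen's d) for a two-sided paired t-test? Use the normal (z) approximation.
d ≈ 0.55

Minimum detectable effect (paired t-test, normal approximation):
d = (z_{α/2} + z_β) / √n
d = (3.291 + 1.080) / √63
d = 4.371 / 7.937
d ≈ 0.55

By Cohen's convention (0.2 small / 0.5 medium / 0.8 large): medium effect.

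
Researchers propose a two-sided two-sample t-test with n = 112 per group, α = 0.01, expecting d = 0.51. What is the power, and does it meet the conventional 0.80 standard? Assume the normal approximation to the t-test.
Power ≈ 0.89; the study is adequately powered (power ≥ 0.80)

Power calculation (two-sample t-test, normal approximation):
z_β = d · √(n/2) - z_{α/2}
z_β = 0.51 · √(112/2) - 2.576
z_β = 0.51 · 7.483 - 2.576
z_β = 1.241

Power = Φ(z_β) = Φ(1.241) ≈ 0.893

Effect size d = 0.51 is medium by Cohen's convention (0.2/0.5/0.8).

Threshold: power ≥ 0.80 is conventionally adequate.
Power ≈ 0.89 → the study is adequately powered (power ≥ 0.80).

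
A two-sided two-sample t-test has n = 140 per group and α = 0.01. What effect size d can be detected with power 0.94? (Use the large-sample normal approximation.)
d ≈ 0.49

Minimum detectable effect (two-sample t-test, normal approximation):
d = (z_{α/2} + z_β) / √(n/2)
d = (2.576 + 1.555) / √(140/2)
d = 4.131 / 8.367
d ≈ 0.49

By Cohen's convention (0.2 small / 0.5 medium / 0.8 large): small effect.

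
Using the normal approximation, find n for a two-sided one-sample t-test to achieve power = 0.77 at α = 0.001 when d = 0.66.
n = 38

Sample size formula (one-sample t-test, normal approximation):
n = ((z_{α/2} + z_β) / d)²

z_{α/2} = 3.291 (for α = 0.001, two-sided)
z_β = 0.739 (for power = 0.77)
d = 0.66

n = ((3.291 + 0.739) / 0.66)²
n = (6.106)²
n ≈ 37.28
Round up to the next whole number: n = 38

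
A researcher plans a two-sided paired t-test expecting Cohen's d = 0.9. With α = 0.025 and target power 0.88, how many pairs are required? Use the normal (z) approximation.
n = 15 pairs

Sample size formula (paired t-test, normal approximation):
n = ((z_{α/2} + z_β) / d)²

z_{α/2} = 2.241 (for α = 0.025, two-sided)
z_β = 1.175 (for power = 0.88)
d = 0.9

n = ((2.241 + 1.175) / 0.9)²
n = (3.796)²
n ≈ 14.41
Round up to the next whole number: n = 15 pairs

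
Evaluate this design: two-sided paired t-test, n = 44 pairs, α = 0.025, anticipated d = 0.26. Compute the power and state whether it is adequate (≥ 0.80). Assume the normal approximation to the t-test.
Power ≈ 0.30; the study is underpowered (power < 0.80)

Power calculation (paired t-test, normal approximation):
z_β = d · √n - z_{α/2}
z_β = 0.26 · √44 - 2.241
z_β = 0.26 · 6.633 - 2.241
z_β = -0.517

Power = Φ(z_β) = Φ(-0.517) ≈ 0.303

Effect size d = 0.26 is small by Cohen's convention (0.2/0.5/0.8).

Threshold: power ≥ 0.80 is conventionally adequate.
Power ≈ 0.30 → the study is underpowered (power < 0.80).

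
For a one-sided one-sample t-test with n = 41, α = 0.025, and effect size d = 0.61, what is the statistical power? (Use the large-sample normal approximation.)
Power ≈ 0.97

Power calculation (one-sample t-test, normal approximation):
z_β = d · √n - z_α
z_β = 0.61 · √41 - 1.960
z_β = 0.61 · 6.403 - 1.960
z_β = 1.946

Power = Φ(z_β) = Φ(1.946) ≈ 0.974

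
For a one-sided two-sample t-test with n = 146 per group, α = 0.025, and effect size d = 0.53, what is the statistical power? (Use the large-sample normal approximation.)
Power ≈ 0.99

Power calculation (two-sample t-test, normal approximation):
z_β = d · √(n/2) - z_α
z_β = 0.53 · √(146/2) - 1.960
z_β = 0.53 · 8.544 - 1.960
z_β = 2.568

Power = Φ(z_β) = Φ(2.568) ≈ 0.995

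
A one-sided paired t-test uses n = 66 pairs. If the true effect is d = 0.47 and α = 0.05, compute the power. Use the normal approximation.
Power ≈ 0.99

Power calculation (paired t-test, normal approximation):
z_β = d · √n - z_α
z_β = 0.47 · √66 - 1.645
z_β = 0.47 · 8.124 - 1.645
z_β = 2.173

Power = Φ(z_β) = Φ(2.173) ≈ 0.985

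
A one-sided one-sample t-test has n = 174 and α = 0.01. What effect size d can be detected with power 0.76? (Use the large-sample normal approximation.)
d ≈ 0.23

Minimum detectable effect (one-sample t-test, normal approximation):
d = (z_α + z_β) / √n
d = (2.326 + 0.706) / √174
d = 3.033 / 13.191
d ≈ 0.23

By Cohen's convention (0.2 small / 0.5 medium / 0.8 large): small effect.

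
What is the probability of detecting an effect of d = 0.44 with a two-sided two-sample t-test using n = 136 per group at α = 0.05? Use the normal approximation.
Power ≈ 0.95

Power calculation (two-sample t-test, normal approximation):
z_β = d · √(n/2) - z_{α/2}
z_β = 0.44 · √(136/2) - 1.960
z_β = 0.44 · 8.246 - 1.960
z_β = 1.668

Power = Φ(z_β) = Φ(1.668) ≈ 0.952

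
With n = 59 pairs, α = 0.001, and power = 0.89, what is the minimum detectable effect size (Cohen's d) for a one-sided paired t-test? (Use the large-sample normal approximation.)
d ≈ 0.56

Minimum detectable effect (paired t-test, normal approximation):
d = (z_α + z_β) / √n
d = (3.090 + 1.227) / √59
d = 4.317 / 7.681
d ≈ 0.56

By Cohen's convention (0.2 small / 0.5 medium / 0.8 large): medium effect.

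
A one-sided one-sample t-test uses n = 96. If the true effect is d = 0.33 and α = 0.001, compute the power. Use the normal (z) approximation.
Power ≈ 0.56

Power calculation (one-sample t-test, normal approximation):
z_β = d · √n - z_α
z_β = 0.33 · √96 - 3.090
z_β = 0.33 · 9.798 - 3.090
z_β = 0.143

Power = Φ(z_β) = Φ(0.143) ≈ 0.557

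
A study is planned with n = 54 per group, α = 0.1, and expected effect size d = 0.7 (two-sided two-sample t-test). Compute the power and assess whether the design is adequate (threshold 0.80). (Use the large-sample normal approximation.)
Power ≈ 0.98; the study is adequately powered (power ≥ 0.80)

Power calculation (two-sample t-test, normal approximation):
z_β = d · √(n/2) - z_{α/2}
z_β = 0.7 · √(54/2) - 1.645
z_β = 0.7 · 5.196 - 1.645
z_β = 1.992

Power = Φ(z_β) = Φ(1.992) ≈ 0.977

Effect size d = 0.7 is medium by Cohen's convention (0.2/0.5/0.8).

Threshold: power ≥ 0.80 is conventionally adequate.
Power ≈ 0.98 → the study is adequately powered (power ≥ 0.80).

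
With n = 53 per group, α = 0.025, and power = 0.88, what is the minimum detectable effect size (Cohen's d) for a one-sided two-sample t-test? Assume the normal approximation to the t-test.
d ≈ 0.61

Minimum detectable effect (two-sample t-test, normal approximation):
d = (z_α + z_β) / √(n/2)
d = (1.960 + 1.175) / √(53/2)
d = 3.135 / 5.148
d ≈ 0.61

By Cohen's convention (0.2 small / 0.5 medium / 0.8 large): medium effect.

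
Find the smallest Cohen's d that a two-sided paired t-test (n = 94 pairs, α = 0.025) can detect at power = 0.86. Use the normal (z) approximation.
d ≈ 0.34

Minimum detectable effect (paired t-test, normal approximation):
d = (z_{α/2} + z_β) / √n
d = (2.241 + 1.080) / √94
d = 3.322 / 9.695
d ≈ 0.34

By Cohen's convention (0.2 small / 0.5 medium / 0.8 large): small effect.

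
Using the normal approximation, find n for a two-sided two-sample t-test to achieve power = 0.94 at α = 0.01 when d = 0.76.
n = 60 per group

Sample size formula (two-sample t-test, normal approximation):
n = 2 · ((z_{α/2} + z_β) / d)²

z_{α/2} = 2.576 (for α = 0.01, two-sided)
z_β = 1.555 (for power = 0.94)
d = 0.76

n = 2 · ((2.576 + 1.555) / 0.76)²
n = 2 · (5.436)²
n ≈ 59.10
Round up to the next whole number: n = 60 per group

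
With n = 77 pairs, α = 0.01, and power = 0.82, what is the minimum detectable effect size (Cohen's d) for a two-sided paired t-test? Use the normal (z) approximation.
d ≈ 0.40

Minimum detectable effect (paired t-test, normal approximation):
d = (z_{α/2} + z_β) / √n
d = (2.576 + 0.915) / √77
d = 3.491 / 8.775
d ≈ 0.40

By Cohen's convention (0.2 small / 0.5 medium / 0.8 large): small effect.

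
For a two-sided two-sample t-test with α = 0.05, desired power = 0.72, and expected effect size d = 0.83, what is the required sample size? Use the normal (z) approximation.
n = 19 per group

Sample size formula (two-sample t-test, normal approximation):
n = 2 · ((z_{α/2} + z_β) / d)²

z_{α/2} = 1.960 (for α = 0.05, two-sided)
z_β = 0.583 (for power = 0.72)
d = 0.83

n = 2 · ((1.960 + 0.583) / 0.83)²
n = 2 · (3.064)²
n ≈ 18.78
Round up to the next whole number: n = 19 per group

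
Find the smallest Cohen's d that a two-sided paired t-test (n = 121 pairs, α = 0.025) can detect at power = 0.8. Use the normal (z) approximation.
d ≈ 0.28

Minimum detectable effect (paired t-test, normal approximation):
d = (z_{α/2} + z_β) / √n
d = (2.241 + 0.842) / √121
d = 3.083 / 11.000
d ≈ 0.28

By Cohen's convention (0.2 small / 0.5 medium / 0.8 large): small effect.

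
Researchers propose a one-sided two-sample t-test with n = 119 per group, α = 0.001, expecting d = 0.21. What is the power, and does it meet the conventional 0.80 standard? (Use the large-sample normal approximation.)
Power ≈ 0.07; the study is underpowered (power < 0.80)

Power calculation (two-sample t-test, normal approximation):
z_β = d · √(n/2) - z_α
z_β = 0.21 · √(119/2) - 3.090
z_β = 0.21 · 7.714 - 3.090
z_β = -1.470

Power = Φ(z_β) = Φ(-1.470) ≈ 0.071

Effect size d = 0.21 is small by Cohen's convention (0.2/0.5/0.8).

Threshold: power ≥ 0.80 is conventionally adequate.
Power ≈ 0.07 → the study is underpowered (power < 0.80).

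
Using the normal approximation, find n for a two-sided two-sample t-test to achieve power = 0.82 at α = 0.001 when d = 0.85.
n = 49 per group

Sample size formula (two-sample t-test, normal approximation):
n = 2 · ((z_{α/2} + z_β) / d)²

z_{α/2} = 3.291 (for α = 0.001, two-sided)
z_β = 0.915 (for power = 0.82)
d = 0.85

n = 2 · ((3.291 + 0.915) / 0.85)²
n = 2 · (4.948)²
n ≈ 48.97
Round up to the next whole number: n = 49 per group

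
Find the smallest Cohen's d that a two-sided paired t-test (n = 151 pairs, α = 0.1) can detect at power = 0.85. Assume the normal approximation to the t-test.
d ≈ 0.22

Minimum detectable effect (paired t-test, normal approximation):
d = (z_{α/2} + z_β) / √n
d = (1.645 + 1.036) / √151
d = 2.681 / 12.288
d ≈ 0.22

By Cohen's convention (0.2 small / 0.5 medium / 0.8 large): small effect.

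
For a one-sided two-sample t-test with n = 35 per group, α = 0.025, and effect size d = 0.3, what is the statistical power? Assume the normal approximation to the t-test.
Power ≈ 0.24

Power calculation (two-sample t-test, normal approximation):
z_β = d · √(n/2) - z_α
z_β = 0.3 · √(35/2) - 1.960
z_β = 0.3 · 4.183 - 1.960
z_β = -0.705

Power = Φ(z_β) = Φ(-0.705) ≈ 0.240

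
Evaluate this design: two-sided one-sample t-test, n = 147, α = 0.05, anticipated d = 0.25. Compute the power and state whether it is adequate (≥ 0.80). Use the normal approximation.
Power ≈ 0.86; the study is adequately powered (power ≥ 0.80)

Power calculation (one-sample t-test, normal approximation):
z_β = d · √n - z_{α/2}
z_β = 0.25 · √147 - 1.960
z_β = 0.25 · 12.124 - 1.960
z_β = 1.071

Power = Φ(z_β) = Φ(1.071) ≈ 0.858

Effect size d = 0.25 is small by Cohen's convention (0.2/0.5/0.8).

Threshold: power ≥ 0.80 is conventionally adequate.
Power ≈ 0.86 → the study is adequately powered (power ≥ 0.80).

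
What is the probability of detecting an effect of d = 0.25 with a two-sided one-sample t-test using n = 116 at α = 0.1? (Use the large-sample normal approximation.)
Power ≈ 0.85

Power calculation (one-sample t-test, normal approximation):
z_β = d · √n - z_{α/2}
z_β = 0.25 · √116 - 1.645
z_β = 0.25 · 10.770 - 1.645
z_β = 1.048

Power = Φ(z_β) = Φ(1.048) ≈ 0.853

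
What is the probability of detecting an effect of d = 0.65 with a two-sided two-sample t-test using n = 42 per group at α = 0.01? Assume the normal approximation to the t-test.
Power ≈ 0.66

Power calculation (two-sample t-test, normal approximation):
z_β = d · √(n/2) - z_{α/2}
z_β = 0.65 · √(42/2) - 2.576
z_β = 0.65 · 4.583 - 2.576
z_β = 0.403

Power = Φ(z_β) = Φ(0.403) ≈ 0.656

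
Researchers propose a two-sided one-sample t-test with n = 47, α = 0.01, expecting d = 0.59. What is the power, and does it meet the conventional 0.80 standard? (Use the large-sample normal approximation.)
Power ≈ 0.93; the study is adequately powered (power ≥ 0.80)

Power calculation (one-sample t-test, normal approximation):
z_β = d · √n - z_{α/2}
z_β = 0.59 · √47 - 2.576
z_β = 0.59 · 6.856 - 2.576
z_β = 1.469

Power = Φ(z_β) = Φ(1.469) ≈ 0.929

Effect size d = 0.59 is medium by Cohen's convention (0.2/0.5/0.8).

Threshold: power ≥ 0.80 is conventionally adequate.
Power ≈ 0.93 → the study is adequately powered (power ≥ 0.80).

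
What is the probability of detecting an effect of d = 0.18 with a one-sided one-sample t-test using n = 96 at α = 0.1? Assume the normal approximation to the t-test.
Power ≈ 0.69

Power calculation (one-sample t-test, normal approximation):
z_β = d · √n - z_α
z_β = 0.18 · √96 - 1.282
z_β = 0.18 · 9.798 - 1.282
z_β = 0.482

Power = Φ(z_β) = Φ(0.482) ≈ 0.685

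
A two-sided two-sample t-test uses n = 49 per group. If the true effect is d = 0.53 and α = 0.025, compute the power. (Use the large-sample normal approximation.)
Power ≈ 0.65

Power calculation (two-sample t-test, normal approximation):
z_β = d · √(n/2) - z_{α/2}
z_β = 0.53 · √(49/2) - 2.241
z_β = 0.53 · 4.950 - 2.241
z_β = 0.382

Power = Φ(z_β) = Φ(0.382) ≈ 0.649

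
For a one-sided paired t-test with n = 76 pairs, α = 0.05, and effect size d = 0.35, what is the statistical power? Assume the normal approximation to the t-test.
Power ≈ 0.92

Power calculation (paired t-test, normal approximation):
z_β = d · √n - z_α
z_β = 0.35 · √76 - 1.645
z_β = 0.35 · 8.718 - 1.645
z_β = 1.406

Power = Φ(z_β) = Φ(1.406) ≈ 0.920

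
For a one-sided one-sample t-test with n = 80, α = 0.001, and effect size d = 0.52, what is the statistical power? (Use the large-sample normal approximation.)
Power ≈ 0.94

Power calculation (one-sample t-test, normal approximation):
z_β = d · √n - z_α
z_β = 0.52 · √80 - 3.090
z_β = 0.52 · 8.944 - 3.090
z_β = 1.561

Power = Φ(z_β) = Φ(1.561) ≈ 0.941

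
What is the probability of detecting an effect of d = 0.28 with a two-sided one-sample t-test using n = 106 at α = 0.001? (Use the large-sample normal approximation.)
Power ≈ 0.34

Power calculation (one-sample t-test, normal approximation):
z_β = d · √n - z_{α/2}
z_β = 0.28 · √106 - 3.291
z_β = 0.28 · 10.296 - 3.291
z_β = -0.408

Power = Φ(z_β) = Φ(-0.408) ≈ 0.342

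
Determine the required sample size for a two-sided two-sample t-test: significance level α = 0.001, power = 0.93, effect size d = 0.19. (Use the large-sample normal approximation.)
n = 1259 per group

Sample size formula (two-sample t-test, normal approximation):
n = 2 · ((z_{α/2} + z_β) / d)²

z_{α/2} = 3.291 (for α = 0.001, two-sided)
z_β = 1.476 (for power = 0.93)
d = 0.19

n = 2 · ((3.291 + 1.476) / 0.19)²
n = 2 · (25.089)²
n ≈ 1258.92
Round up to the next whole number: n = 1259 per group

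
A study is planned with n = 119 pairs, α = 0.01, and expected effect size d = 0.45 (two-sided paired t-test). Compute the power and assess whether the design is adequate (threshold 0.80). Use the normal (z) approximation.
Power ≈ 0.99; the study is adequately powered (power ≥ 0.80)

Power calculation (paired t-test, normal approximation):
z_β = d · √n - z_{α/2}
z_β = 0.45 · √119 - 2.576
z_β = 0.45 · 10.909 - 2.576
z_β = 2.333

Power = Φ(z_β) = Φ(2.333) ≈ 0.990

Effect size d = 0.45 is small by Cohen's convention (0.2/0.5/0.8).

Threshold: power ≥ 0.80 is conventionally adequate.
Power ≈ 0.99 → the study is adequately powered (power ≥ 0.80).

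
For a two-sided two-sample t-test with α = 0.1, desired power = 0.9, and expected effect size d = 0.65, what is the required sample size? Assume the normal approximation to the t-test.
n = 41 per group

Sample size formula (two-sample t-test, normal approximation):
n = 2 · ((z_{α/2} + z_β) / d)²

z_{α/2} = 1.645 (for α = 0.1, two-sided)
z_β = 1.282 (for power = 0.9)
d = 0.65

n = 2 · ((1.645 + 1.282) / 0.65)²
n = 2 · (4.503)²
n ≈ 40.55
Round up to the next whole number: n = 41 per group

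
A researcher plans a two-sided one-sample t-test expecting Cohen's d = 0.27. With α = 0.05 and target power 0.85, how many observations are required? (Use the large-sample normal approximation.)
n = 124

Sample size formula (one-sample t-test, normal approximation):
n = ((z_{α/2} + z_β) / d)²

z_{α/2} = 1.960 (for α = 0.05, two-sided)
z_β = 1.036 (for power = 0.85)
d = 0.27

n = ((1.960 + 1.036) / 0.27)²
n = (11.096)²
n ≈ 123.12
Round up to the next whole number: n = 124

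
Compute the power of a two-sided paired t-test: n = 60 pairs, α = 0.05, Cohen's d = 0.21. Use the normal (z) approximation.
Power ≈ 0.37

Power calculation (paired t-test, normal approximation):
z_β = d · √n - z_{α/2}
z_β = 0.21 · √60 - 1.960
z_β = 0.21 · 7.746 - 1.960
z_β = -0.333

Power = Φ(z_β) = Φ(-0.333) ≈ 0.369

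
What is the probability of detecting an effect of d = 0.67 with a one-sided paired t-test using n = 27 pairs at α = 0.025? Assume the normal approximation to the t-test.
Power ≈ 0.94

Power calculation (paired t-test, normal approximation):
z_β = d · √n - z_α
z_β = 0.67 · √27 - 1.960
z_β = 0.67 · 5.196 - 1.960
z_β = 1.521

Power = Φ(z_β) = Φ(1.521) ≈ 0.936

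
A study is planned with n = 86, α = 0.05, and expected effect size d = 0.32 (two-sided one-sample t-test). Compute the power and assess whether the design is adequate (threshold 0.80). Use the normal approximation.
Power ≈ 0.84; the study is adequately powered (power ≥ 0.80)

Power calculation (one-sample t-test, normal approximation):
z_β = d · √n - z_{α/2}
z_β = 0.32 · √86 - 1.960
z_β = 0.32 · 9.274 - 1.960
z_β = 1.008

Power = Φ(z_β) = Φ(1.008) ≈ 0.843

Effect size d = 0.32 is small by Cohen's convention (0.2/0.5/0.8).

Threshold: power ≥ 0.80 is conventionally adequate.
Power ≈ 0.84 → the study is adequately powered (power ≥ 0.80).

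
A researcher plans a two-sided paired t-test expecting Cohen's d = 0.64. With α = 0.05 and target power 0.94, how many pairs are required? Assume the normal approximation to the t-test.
n = 31 pairs

Sample size formula (paired t-test, normal approximation):
n = ((z_{α/2} + z_β) / d)²

z_{α/2} = 1.960 (for α = 0.05, two-sided)
z_β = 1.555 (for power = 0.94)
d = 0.64

n = ((1.960 + 1.555) / 0.64)²
n = (5.492)²
n ≈ 30.16
Round up to the next whole number: n = 31 pairs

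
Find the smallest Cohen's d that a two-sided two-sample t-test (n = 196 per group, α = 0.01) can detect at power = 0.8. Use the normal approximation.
d ≈ 0.35

Minimum detectable effect (two-sample t-test, normal approximation):
d = (z_{α/2} + z_β) / √(n/2)
d = (2.576 + 0.842) / √(196/2)
d = 3.417 / 9.899
d ≈ 0.35

By Cohen's convention (0.2 small / 0.5 medium / 0.8 large): small effect.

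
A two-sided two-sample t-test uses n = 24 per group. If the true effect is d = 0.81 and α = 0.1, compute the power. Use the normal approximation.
Power ≈ 0.88

Power calculation (two-sample t-test, normal approximation):
z_β = d · √(n/2) - z_{α/2}
z_β = 0.81 · √(24/2) - 1.645
z_β = 0.81 · 3.464 - 1.645
z_β = 1.161

Power = Φ(z_β) = Φ(1.161) ≈ 0.877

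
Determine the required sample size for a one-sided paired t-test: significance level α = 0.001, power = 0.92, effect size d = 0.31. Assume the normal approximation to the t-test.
n = 211 pairs

Sample size formula (paired t-test, normal approximation):
n = ((z_α + z_β) / d)²

z_α = 3.090 (for α = 0.001, one-sided)
z_β = 1.405 (for power = 0.92)
d = 0.31

n = ((3.090 + 1.405) / 0.31)²
n = (14.500)²
n ≈ 210.25
Round up to the next whole number: n = 211 pairs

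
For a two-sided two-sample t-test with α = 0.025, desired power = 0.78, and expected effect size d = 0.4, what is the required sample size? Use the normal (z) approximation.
n = 114 per group

Sample size formula (two-sample t-test, normal approximation):
n = 2 · ((z_{α/2} + z_β) / d)²

z_{α/2} = 2.241 (for α = 0.025, two-sided)
z_β = 0.772 (for power = 0.78)
d = 0.4

n = 2 · ((2.241 + 0.772) / 0.4)²
n = 2 · (7.533)²
n ≈ 113.49
Round up to the next whole number: n = 114 per group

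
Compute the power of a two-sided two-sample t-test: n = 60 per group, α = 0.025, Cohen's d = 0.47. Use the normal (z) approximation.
Power ≈ 0.63

Power calculation (two-sample t-test, normal approximation):
z_β = d · √(n/2) - z_{α/2}
z_β = 0.47 · √(60/2) - 2.241
z_β = 0.47 · 5.477 - 2.241
z_β = 0.333

Power = Φ(z_β) = Φ(0.333) ≈ 0.630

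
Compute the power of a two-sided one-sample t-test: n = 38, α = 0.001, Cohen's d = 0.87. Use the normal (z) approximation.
Power ≈ 0.98

Power calculation (one-sample t-test, normal approximation):
z_β = d · √n - z_{α/2}
z_β = 0.87 · √38 - 3.291
z_β = 0.87 · 6.164 - 3.291
z_β = 2.073

Power = Φ(z_β) = Φ(2.073) ≈ 0.981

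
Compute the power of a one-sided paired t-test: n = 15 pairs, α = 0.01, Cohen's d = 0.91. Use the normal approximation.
Power ≈ 0.88

Power calculation (paired t-test, normal approximation):
z_β = d · √n - z_α
z_β = 0.91 · √15 - 2.326
z_β = 0.91 · 3.873 - 2.326
z_β = 1.198

Power = Φ(z_β) = Φ(1.198) ≈ 0.885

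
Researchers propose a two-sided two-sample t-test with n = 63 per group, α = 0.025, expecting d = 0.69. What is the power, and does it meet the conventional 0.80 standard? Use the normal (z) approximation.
Power ≈ 0.95; the study is adequately powered (power ≥ 0.80)

Power calculation (two-sample t-test, normal approximation):
z_β = d · √(n/2) - z_{α/2}
z_β = 0.69 · √(63/2) - 2.241
z_β = 0.69 · 5.612 - 2.241
z_β = 1.631

Power = Φ(z_β) = Φ(1.631) ≈ 0.949

Effect size d = 0.69 is medium by Cohen's convention (0.2/0.5/0.8).

Threshold: power ≥ 0.80 is conventionally adequate.
Power ≈ 0.95 → the study is adequately powered (power ≥ 0.80).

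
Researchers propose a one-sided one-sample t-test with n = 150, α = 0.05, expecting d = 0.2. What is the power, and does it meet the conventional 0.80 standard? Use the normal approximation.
Power ≈ 0.79; the study is underpowered (power < 0.80)

Power calculation (one-sample t-test, normal approximation):
z_β = d · √n - z_α
z_β = 0.2 · √150 - 1.645
z_β = 0.2 · 12.247 - 1.645
z_β = 0.805

Power = Φ(z_β) = Φ(0.805) ≈ 0.789

Effect size d = 0.2 is small by Cohen's convention (0.2/0.5/0.8).

Threshold: power ≥ 0.80 is conventionally adequate.
Power ≈ 0.79 → the study is underpowered (power < 0.80).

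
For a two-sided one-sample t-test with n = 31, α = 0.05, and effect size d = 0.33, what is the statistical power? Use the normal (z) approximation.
Power ≈ 0.45

Power calculation (one-sample t-test, normal approximation):
z_β = d · √n - z_{α/2}
z_β = 0.33 · √31 - 1.960
z_β = 0.33 · 5.568 - 1.960
z_β = -0.123

Power = Φ(z_β) = Φ(-0.123) ≈ 0.451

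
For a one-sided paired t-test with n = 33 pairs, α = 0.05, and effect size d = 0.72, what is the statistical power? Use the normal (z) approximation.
Power ≈ 0.99

Power calculation (paired t-test, normal approximation):
z_β = d · √n - z_α
z_β = 0.72 · √33 - 1.645
z_β = 0.72 · 5.745 - 1.645
z_β = 2.491

Power = Φ(z_β) = Φ(2.491) ≈ 0.994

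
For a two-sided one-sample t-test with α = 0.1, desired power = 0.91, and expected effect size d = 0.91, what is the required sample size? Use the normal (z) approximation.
n = 11

Sample size formula (one-sample t-test, normal approximation):
n = ((z_{α/2} + z_β) / d)²

z_{α/2} = 1.645 (for α = 0.1, two-sided)
z_β = 1.341 (for power = 0.91)
d = 0.91

n = ((1.645 + 1.341) / 0.91)²
n = (3.281)²
n ≈ 10.76
Round up to the next whole number: n = 11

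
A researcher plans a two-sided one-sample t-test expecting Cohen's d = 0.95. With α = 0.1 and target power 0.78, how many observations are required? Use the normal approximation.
n = 7

Sample size formula (one-sample t-test, normal approximation):
n = ((z_{α/2} + z_β) / d)²

z_{α/2} = 1.645 (for α = 0.1, two-sided)
z_β = 0.772 (for power = 0.78)
d = 0.95

n = ((1.645 + 0.772) / 0.95)²
n = (2.544)²
n ≈ 6.47
Round up to the next whole number: n = 7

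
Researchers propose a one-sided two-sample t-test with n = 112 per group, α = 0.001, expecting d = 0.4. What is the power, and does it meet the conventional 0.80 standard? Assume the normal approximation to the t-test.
Power ≈ 0.46; the study is underpowered (power < 0.80)

Power calculation (two-sample t-test, normal approximation):
z_β = d · √(n/2) - z_α
z_β = 0.4 · √(112/2) - 3.090
z_β = 0.4 · 7.483 - 3.090
z_β = -0.097

Power = Φ(z_β) = Φ(-0.097) ≈ 0.461

Effect size d = 0.4 is small by Cohen's convention (0.2/0.5/0.8).

Threshold: power ≥ 0.80 is conventionally adequate.
Power ≈ 0.46 → the study is underpowered (power < 0.80).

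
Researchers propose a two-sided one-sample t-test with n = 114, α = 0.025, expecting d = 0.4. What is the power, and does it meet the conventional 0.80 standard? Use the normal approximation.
Power ≈ 0.98; the study is adequately powered (power ≥ 0.80)

Power calculation (one-sample t-test, normal approximation):
z_β = d · √n - z_{α/2}
z_β = 0.4 · √114 - 2.241
z_β = 0.4 · 10.677 - 2.241
z_β = 2.029

Power = Φ(z_β) = Φ(2.029) ≈ 0.979

Effect size d = 0.4 is small by Cohen's convention (0.2/0.5/0.8).

Threshold: power ≥ 0.80 is conventionally adequate.
Power ≈ 0.98 → the study is adequately powered (power ≥ 0.80).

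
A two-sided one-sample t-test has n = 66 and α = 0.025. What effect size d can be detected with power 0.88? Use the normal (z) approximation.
d ≈ 0.42

Minimum detectable effect (one-sample t-test, normal approximation):
d = (z_{α/2} + z_β) / √n
d = (2.241 + 1.175) / √66
d = 3.416 / 8.124
d ≈ 0.42

By Cohen's convention (0.2 small / 0.5 medium / 0.8 large): small effect.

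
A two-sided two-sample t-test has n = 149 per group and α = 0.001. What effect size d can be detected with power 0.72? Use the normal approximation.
d ≈ 0.45

Minimum detectable effect (two-sample t-test, normal approximation):
d = (z_{α/2} + z_β) / √(n/2)
d = (3.291 + 0.583) / √(149/2)
d = 3.873 / 8.631
d ≈ 0.45

By Cohen's convention (0.2 small / 0.5 medium / 0.8 large): small effect.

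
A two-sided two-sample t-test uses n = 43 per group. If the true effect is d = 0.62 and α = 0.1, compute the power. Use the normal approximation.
Power ≈ 0.89

Power calculation (two-sample t-test, normal approximation):
z_β = d · √(n/2) - z_{α/2}
z_β = 0.62 · √(43/2) - 1.645
z_β = 0.62 · 4.637 - 1.645
z_β = 1.230

Power = Φ(z_β) = Φ(1.230) ≈ 0.891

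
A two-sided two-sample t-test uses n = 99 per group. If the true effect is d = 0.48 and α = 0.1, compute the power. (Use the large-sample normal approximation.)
Power ≈ 0.96

Power calculation (two-sample t-test, normal approximation):
z_β = d · √(n/2) - z_{α/2}
z_β = 0.48 · √(99/2) - 1.645
z_β = 0.48 · 7.036 - 1.645
z_β = 1.732

Power = Φ(z_β) = Φ(1.732) ≈ 0.958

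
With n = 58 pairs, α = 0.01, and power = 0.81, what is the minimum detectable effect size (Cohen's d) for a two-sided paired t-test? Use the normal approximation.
d ≈ 0.45

Minimum detectable effect (paired t-test, normal approximation):
d = (z_{α/2} + z_β) / √n
d = (2.576 + 0.878) / √58
d = 3.454 / 7.616
d ≈ 0.45

By Cohen's convention (0.2 small / 0.5 medium / 0.8 large): small effect.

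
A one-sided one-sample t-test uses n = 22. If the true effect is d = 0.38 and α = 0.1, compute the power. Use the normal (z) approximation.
Power ≈ 0.69

Power calculation (one-sample t-test, normal approximation):
z_β = d · √n - z_α
z_β = 0.38 · √22 - 1.282
z_β = 0.38 · 4.690 - 1.282
z_β = 0.501

Power = Φ(z_β) = Φ(0.501) ≈ 0.692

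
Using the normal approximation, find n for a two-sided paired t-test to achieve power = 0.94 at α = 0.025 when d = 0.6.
n = 41 pairs

Sample size formula (paired t-test, normal approximation):
n = ((z_{α/2} + z_β) / d)²

z_{α/2} = 2.241 (for α = 0.025, two-sided)
z_β = 1.555 (for power = 0.94)
d = 0.6

n = ((2.241 + 1.555) / 0.6)²
n = (6.327)²
n ≈ 40.03
Round up to the next whole number: n = 41 pairs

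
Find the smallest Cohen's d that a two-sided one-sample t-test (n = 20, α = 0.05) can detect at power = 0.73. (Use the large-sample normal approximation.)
d ≈ 0.58

Minimum detectable effect (one-sample t-test, normal approximation):
d = (z_{α/2} + z_β) / √n
d = (1.960 + 0.613) / √20
d = 2.573 / 4.472
d ≈ 0.58

By Cohen's convention (0.2 small / 0.5 medium / 0.8 large): medium effect.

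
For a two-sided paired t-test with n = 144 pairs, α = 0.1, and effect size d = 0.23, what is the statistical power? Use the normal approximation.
Power ≈ 0.87

Power calculation (paired t-test, normal approximation):
z_β = d · √n - z_{α/2}
z_β = 0.23 · √144 - 1.645
z_β = 0.23 · 12.000 - 1.645
z_β = 1.115

Power = Φ(z_β) = Φ(1.115) ≈ 0.868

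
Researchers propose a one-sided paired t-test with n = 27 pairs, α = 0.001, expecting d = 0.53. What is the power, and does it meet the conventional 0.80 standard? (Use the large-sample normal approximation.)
Power ≈ 0.37; the study is underpowered (power < 0.80)

Power calculation (paired t-test, normal approximation):
z_β = d · √n - z_α
z_β = 0.53 · √27 - 3.090
z_β = 0.53 · 5.196 - 3.090
z_β = -0.336

Power = Φ(z_β) = Φ(-0.336) ≈ 0.368

Effect size d = 0.53 is medium by Cohen's convention (0.2/0.5/0.8).

Threshold: power ≥ 0.80 is conventionally adequate.
Power ≈ 0.37 → the study is underpowered (power < 0.80).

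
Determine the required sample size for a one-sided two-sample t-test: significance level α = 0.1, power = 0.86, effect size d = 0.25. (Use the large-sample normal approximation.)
n = 179 per group

Sample size formula (two-sample t-test, normal approximation):
n = 2 · ((z_α + z_β) / d)²

z_α = 1.282 (for α = 0.1, one-sided)
z_β = 1.080 (for power = 0.86)
d = 0.25

n = 2 · ((1.282 + 1.080) / 0.25)²
n = 2 · (9.448)²
n ≈ 178.53
Round up to the next whole number: n = 179 per group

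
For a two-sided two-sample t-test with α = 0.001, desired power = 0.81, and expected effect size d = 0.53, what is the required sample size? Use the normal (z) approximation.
n = 124 per group

Sample size formula (two-sample t-test, normal approximation):
n = 2 · ((z_{α/2} + z_β) / d)²

z_{α/2} = 3.291 (for α = 0.001, two-sided)
z_β = 0.878 (for power = 0.81)
d = 0.53

n = 2 · ((3.291 + 0.878) / 0.53)²
n = 2 · (7.866)²
n ≈ 123.75
Round up to the next whole number: n = 124 per group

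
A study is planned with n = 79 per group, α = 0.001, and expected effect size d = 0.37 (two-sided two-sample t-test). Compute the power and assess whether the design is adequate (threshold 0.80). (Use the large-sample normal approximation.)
Power ≈ 0.17; the study is underpowered (power < 0.80)

Power calculation (two-sample t-test, normal approximation):
z_β = d · √(n/2) - z_{α/2}
z_β = 0.37 · √(79/2) - 3.291
z_β = 0.37 · 6.285 - 3.291
z_β = -0.965

Power = Φ(z_β) = Φ(-0.965) ≈ 0.167

Effect size d = 0.37 is small by Cohen's convention (0.2/0.5/0.8).

Threshold: power ≥ 0.80 is conventionally adequate.
Power ≈ 0.17 → the study is underpowered (power < 0.80).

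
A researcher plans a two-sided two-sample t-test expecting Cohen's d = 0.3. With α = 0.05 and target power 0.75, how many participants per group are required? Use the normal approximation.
n = 155 per group

Sample size formula (two-sample t-test, normal approximation):
n = 2 · ((z_{α/2} + z_β) / d)²

z_{α/2} = 1.960 (for α = 0.05, two-sided)
z_β = 0.674 (for power = 0.75)
d = 0.3

n = 2 · ((1.960 + 0.674) / 0.3)²
n = 2 · (8.780)²
n ≈ 154.18
Round up to the next whole number: n = 155 per group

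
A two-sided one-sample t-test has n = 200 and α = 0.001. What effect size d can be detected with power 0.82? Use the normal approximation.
d ≈ 0.30

Minimum detectable effect (one-sample t-test, normal approximation):
d = (z_{α/2} + z_β) / √n
d = (3.291 + 0.915) / √200
d = 4.206 / 14.142
d ≈ 0.30

By Cohen's convention (0.2 small / 0.5 medium / 0.8 large): small effect.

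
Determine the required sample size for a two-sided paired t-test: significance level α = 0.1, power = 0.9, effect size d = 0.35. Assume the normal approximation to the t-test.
n = 70 pairs

Sample size formula (paired t-test, normal approximation):
n = ((z_{α/2} + z_β) / d)²

z_{α/2} = 1.645 (for α = 0.1, two-sided)
z_β = 1.282 (for power = 0.9)
d = 0.35

n = ((1.645 + 1.282) / 0.35)²
n = (8.363)²
n ≈ 69.94
Round up to the next whole number: n = 70 pairs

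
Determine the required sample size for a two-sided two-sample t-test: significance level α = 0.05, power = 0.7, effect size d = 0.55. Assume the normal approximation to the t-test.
n = 41 per group

Sample size formula (two-sample t-test, normal approximation):
n = 2 · ((z_{α/2} + z_β) / d)²

z_{α/2} = 1.960 (for α = 0.05, two-sided)
z_β = 0.524 (for power = 0.7)
d = 0.55

n = 2 · ((1.960 + 0.524) / 0.55)²
n = 2 · (4.516)²
n ≈ 40.79
Round up to the next whole number: n = 41 per group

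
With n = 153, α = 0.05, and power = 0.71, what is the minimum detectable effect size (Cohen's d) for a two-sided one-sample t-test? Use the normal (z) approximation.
d ≈ 0.20

Minimum detectable effect (one-sample t-test, normal approximation):
d = (z_{α/2} + z_β) / √n
d = (1.960 + 0.553) / √153
d = 2.513 / 12.369
d ≈ 0.20

By Cohen's convention (0.2 small / 0.5 medium / 0.8 large): small effect.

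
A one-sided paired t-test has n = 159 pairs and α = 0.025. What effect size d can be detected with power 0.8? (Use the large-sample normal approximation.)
d ≈ 0.22

Minimum detectable effect (paired t-test, normal approximation):
d = (z_α + z_β) / √n
d = (1.960 + 0.842) / √159
d = 2.802 / 12.610
d ≈ 0.22

By Cohen's convention (0.2 small / 0.5 medium / 0.8 large): small effect.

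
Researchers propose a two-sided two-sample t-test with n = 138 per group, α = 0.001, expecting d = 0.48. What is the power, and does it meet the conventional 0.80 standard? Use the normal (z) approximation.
Power ≈ 0.76; the study is underpowered (power < 0.80)

Power calculation (two-sample t-test, normal approximation):
z_β = d · √(n/2) - z_{α/2}
z_β = 0.48 · √(138/2) - 3.291
z_β = 0.48 · 8.307 - 3.291
z_β = 0.697

Power = Φ(z_β) = Φ(0.697) ≈ 0.757

Effect size d = 0.48 is small by Cohen's convention (0.2/0.5/0.8).

Threshold: power ≥ 0.80 is conventionally adequate.
Power ≈ 0.76 → the study is underpowered (power < 0.80).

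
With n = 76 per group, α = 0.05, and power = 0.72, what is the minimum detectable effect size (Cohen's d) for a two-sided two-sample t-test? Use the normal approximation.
d ≈ 0.41

Minimum detectable effect (two-sample t-test, normal approximation):
d = (z_{α/2} + z_β) / √(n/2)
d = (1.960 + 0.583) / √(76/2)
d = 2.543 / 6.164
d ≈ 0.41

By Cohen's convention (0.2 small / 0.5 medium / 0.8 large): small effect.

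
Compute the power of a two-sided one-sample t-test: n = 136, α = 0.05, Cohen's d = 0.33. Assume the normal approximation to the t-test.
Power ≈ 0.97

Power calculation (one-sample t-test, normal approximation):
z_β = d · √n - z_{α/2}
z_β = 0.33 · √136 - 1.960
z_β = 0.33 · 11.662 - 1.960
z_β = 1.888

Power = Φ(z_β) = Φ(1.888) ≈ 0.971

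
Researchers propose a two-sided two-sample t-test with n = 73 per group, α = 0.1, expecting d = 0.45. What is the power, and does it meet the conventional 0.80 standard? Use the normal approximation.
Power ≈ 0.86; the study is adequately powered (power ≥ 0.80)

Power calculation (two-sample t-test, normal approximation):
z_β = d · √(n/2) - z_{α/2}
z_β = 0.45 · √(73/2) - 1.645
z_β = 0.45 · 6.042 - 1.645
z_β = 1.074

Power = Φ(z_β) = Φ(1.074) ≈ 0.859

Effect size d = 0.45 is small by Cohen's convention (0.2/0.5/0.8).

Threshold: power ≥ 0.80 is conventionally adequate.
Power ≈ 0.86 → the study is adequately powered (power ≥ 0.80).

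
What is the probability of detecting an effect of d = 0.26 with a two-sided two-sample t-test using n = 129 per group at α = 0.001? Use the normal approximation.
Power ≈ 0.11

Power calculation (two-sample t-test, normal approximation):
z_β = d · √(n/2) - z_{α/2}
z_β = 0.26 · √(129/2) - 3.291
z_β = 0.26 · 8.031 - 3.291
z_β = -1.202

Power = Φ(z_β) = Φ(-1.202) ≈ 0.115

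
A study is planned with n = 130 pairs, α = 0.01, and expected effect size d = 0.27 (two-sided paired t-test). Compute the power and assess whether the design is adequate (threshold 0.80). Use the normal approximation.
Power ≈ 0.69; the study is underpowered (power < 0.80)

Power calculation (paired t-test, normal approximation):
z_β = d · √n - z_{α/2}
z_β = 0.27 · √130 - 2.576
z_β = 0.27 · 11.402 - 2.576
z_β = 0.503

Power = Φ(z_β) = Φ(0.503) ≈ 0.692

Effect size d = 0.27 is small by Cohen's convention (0.2/0.5/0.8).

Threshold: power ≥ 0.80 is conventionally adequate.
Power ≈ 0.69 → the study is underpowered (power < 0.80).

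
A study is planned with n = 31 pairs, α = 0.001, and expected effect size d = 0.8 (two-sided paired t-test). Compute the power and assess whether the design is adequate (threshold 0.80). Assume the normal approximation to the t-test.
Power ≈ 0.88; the study is adequately powered (power ≥ 0.80)

Power calculation (paired t-test, normal approximation):
z_β = d · √n - z_{α/2}
z_β = 0.8 · √31 - 3.291
z_β = 0.8 · 5.568 - 3.291
z_β = 1.164

Power = Φ(z_β) = Φ(1.164) ≈ 0.878

Effect size d = 0.8 is large by Cohen's convention (0.2/0.5/0.8).

Threshold: power ≥ 0.80 is conventionally adequate.
Power ≈ 0.88 → the study is adequately powered (power ≥ 0.80).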